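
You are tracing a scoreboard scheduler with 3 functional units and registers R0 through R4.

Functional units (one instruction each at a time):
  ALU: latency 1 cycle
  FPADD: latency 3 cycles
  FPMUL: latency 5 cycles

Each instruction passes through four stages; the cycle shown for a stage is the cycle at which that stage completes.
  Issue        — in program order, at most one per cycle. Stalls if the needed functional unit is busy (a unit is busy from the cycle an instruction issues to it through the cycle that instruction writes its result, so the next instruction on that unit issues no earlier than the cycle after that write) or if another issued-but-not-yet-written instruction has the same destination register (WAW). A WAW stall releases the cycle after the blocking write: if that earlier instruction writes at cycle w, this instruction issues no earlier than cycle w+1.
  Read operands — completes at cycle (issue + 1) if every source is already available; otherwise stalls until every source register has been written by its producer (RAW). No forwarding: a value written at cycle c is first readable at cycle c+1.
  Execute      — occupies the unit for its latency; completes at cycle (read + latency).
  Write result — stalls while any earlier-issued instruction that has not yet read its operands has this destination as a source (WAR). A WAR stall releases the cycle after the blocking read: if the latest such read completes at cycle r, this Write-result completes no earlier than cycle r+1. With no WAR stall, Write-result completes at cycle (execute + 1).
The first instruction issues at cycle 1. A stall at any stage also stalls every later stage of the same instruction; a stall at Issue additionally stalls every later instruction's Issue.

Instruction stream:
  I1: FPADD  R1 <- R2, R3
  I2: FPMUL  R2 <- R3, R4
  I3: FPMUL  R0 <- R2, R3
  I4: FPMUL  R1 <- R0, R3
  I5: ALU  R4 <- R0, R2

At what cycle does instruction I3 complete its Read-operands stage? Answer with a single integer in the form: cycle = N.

  I1 | 1 | 2 | 5 | 6
  I2 | 2 | 3 | 8 | 9
  I3 | 10 | 11 | 16 | 17   struct: FPMUL busy until I2 writes@9
  I4 | 18 | 19 | 24 | 25   struct: FPMUL busy until I3 writes@17
  I5 | 19 | 20 | 21 | 22

cycle = 11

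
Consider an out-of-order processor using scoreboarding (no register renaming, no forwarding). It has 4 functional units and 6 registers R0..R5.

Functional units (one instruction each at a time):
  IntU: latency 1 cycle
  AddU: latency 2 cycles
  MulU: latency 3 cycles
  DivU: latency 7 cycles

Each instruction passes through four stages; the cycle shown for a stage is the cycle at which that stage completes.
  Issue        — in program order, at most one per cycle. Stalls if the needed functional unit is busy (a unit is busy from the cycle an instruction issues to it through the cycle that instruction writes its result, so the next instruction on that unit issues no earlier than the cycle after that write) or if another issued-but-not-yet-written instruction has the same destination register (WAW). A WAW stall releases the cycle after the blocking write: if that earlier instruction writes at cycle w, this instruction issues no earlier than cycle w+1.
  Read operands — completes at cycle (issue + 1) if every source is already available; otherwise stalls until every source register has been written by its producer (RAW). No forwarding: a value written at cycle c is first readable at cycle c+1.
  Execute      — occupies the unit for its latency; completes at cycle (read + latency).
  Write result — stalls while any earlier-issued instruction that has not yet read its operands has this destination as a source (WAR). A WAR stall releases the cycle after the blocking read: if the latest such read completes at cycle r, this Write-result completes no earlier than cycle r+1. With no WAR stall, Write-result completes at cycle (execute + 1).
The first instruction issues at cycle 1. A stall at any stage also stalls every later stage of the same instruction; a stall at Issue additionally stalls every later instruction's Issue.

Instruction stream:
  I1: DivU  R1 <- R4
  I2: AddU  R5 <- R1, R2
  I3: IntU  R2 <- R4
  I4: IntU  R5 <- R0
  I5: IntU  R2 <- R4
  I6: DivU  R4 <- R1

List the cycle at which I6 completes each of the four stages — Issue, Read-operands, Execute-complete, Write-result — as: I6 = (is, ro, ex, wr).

I6 = (20, 21, 28, 29)

c1: I1→DivU
c2: I1 RO · I2→AddU
c3: I3→IntU
c4: I3 RO
c5: I3 EX
c9: I1 EX
c10: I1 WR R1
c11: I2 RO
c12: I3 WR R2
c13: I2 EX
c14: I2 WR R5
c15: I4→IntU
c16: I4 RO
c17: I4 EX
c18: I4 WR R5
c19: I5→IntU
c20: I5 RO · I6→DivU
c21: I5 EX · I6 RO
c22: I5 WR R2
c28: I6 EX
c29: I6 WR R4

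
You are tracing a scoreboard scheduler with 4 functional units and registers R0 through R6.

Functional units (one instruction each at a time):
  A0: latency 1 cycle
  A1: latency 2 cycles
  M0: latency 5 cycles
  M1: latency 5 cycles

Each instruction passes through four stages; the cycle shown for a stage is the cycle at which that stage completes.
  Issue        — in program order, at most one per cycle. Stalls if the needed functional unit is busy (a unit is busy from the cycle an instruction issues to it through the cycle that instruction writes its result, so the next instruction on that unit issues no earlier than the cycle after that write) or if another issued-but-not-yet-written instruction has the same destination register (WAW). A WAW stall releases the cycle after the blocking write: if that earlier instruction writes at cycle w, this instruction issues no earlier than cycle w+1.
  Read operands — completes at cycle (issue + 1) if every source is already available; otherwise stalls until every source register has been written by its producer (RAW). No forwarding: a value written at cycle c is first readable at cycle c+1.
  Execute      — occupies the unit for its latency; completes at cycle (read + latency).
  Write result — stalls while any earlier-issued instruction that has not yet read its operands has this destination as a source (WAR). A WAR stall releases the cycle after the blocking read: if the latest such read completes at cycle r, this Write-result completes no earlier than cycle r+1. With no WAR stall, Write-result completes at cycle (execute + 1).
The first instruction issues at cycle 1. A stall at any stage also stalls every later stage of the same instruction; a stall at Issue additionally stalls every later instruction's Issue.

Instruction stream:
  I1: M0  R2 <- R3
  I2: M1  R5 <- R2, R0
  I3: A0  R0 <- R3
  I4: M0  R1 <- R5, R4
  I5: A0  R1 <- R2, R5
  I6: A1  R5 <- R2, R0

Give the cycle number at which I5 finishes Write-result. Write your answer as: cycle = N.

cycle = 26

[1] I1 issues→M0
[2] I1 reads | I2 issues→M1
[3] I3 issues→A0
[4] I3 reads
[5] I3 exec-done
[7] I1 exec-done
[8] I1 writes R2
[9] I2 reads | I4 issues→M0
[10] I3 writes R0
[14] I2 exec-done
[15] I2 writes R5
[16] I4 reads
[21] I4 exec-done
[22] I4 writes R1
[23] I5 issues→A0
[24] I5 reads | I6 issues→A1
[25] I5 exec-done | I6 reads
[26] I5 writes R1
[27] I6 exec-done
[28] I6 writes R5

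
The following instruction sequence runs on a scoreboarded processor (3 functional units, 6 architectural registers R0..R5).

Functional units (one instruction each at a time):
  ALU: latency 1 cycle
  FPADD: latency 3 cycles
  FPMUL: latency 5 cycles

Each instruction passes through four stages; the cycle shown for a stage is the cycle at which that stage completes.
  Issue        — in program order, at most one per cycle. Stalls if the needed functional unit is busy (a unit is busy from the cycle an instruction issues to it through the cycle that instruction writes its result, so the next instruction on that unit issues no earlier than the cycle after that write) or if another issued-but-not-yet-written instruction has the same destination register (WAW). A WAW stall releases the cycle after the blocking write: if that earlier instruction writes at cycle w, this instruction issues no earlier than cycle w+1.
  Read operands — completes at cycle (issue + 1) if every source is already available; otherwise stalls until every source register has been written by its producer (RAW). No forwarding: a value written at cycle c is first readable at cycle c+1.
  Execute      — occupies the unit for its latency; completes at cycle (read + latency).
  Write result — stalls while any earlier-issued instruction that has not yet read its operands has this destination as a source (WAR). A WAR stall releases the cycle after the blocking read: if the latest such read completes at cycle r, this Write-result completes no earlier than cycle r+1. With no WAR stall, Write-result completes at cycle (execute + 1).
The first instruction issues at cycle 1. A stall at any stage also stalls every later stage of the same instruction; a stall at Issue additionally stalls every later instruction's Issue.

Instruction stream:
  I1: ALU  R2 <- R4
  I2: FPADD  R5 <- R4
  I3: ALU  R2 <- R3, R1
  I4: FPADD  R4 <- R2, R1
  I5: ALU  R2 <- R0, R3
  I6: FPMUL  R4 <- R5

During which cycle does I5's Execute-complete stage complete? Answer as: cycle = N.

cycle 1: I1 issues→ALU
cycle 2: I1 reads, I2 issues→FPADD
cycle 3: I1 exec-done, I2 reads
cycle 4: I1 writes R2
cycle 5: I3 issues→ALU
cycle 6: I2 exec-done, I3 reads
cycle 7: I2 writes R5, I3 exec-done
cycle 8: I3 writes R2, I4 issues→FPADD
cycle 9: I4 reads, I5 issues→ALU
cycle 10: I5 reads
cycle 11: I5 exec-done
cycle 12: I4 exec-done, I5 writes R2
cycle 13: I4 writes R4
cycle 14: I6 issues→FPMUL
cycle 15: I6 reads
cycle 20: I6 exec-done
cycle 21: I6 writes R4

cycle = 11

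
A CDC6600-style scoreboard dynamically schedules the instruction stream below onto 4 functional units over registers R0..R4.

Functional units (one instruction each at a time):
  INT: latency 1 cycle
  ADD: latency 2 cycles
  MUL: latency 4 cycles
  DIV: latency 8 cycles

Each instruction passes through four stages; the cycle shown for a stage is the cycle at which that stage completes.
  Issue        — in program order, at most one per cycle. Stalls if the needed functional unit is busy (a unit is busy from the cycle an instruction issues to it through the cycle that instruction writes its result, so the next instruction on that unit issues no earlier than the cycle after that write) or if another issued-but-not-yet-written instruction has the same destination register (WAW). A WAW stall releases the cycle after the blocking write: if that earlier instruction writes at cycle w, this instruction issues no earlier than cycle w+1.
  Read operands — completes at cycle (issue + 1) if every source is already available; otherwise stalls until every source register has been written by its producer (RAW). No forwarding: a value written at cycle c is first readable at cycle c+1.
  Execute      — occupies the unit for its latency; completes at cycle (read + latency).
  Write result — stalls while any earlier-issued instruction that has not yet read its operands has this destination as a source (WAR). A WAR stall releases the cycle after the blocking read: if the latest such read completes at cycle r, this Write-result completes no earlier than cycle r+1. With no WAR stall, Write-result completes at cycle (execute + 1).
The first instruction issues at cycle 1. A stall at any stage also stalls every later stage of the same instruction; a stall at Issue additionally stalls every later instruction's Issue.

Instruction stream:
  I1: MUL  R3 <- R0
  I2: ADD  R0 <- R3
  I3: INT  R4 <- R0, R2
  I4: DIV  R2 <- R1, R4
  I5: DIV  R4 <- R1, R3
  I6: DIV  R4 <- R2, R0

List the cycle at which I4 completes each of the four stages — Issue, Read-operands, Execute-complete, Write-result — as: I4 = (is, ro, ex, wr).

c1: I1 issues→MUL
c2: I1 reads · I2 issues→ADD
c3: I3 issues→INT
c4: I4 issues→DIV
c6: I1 exec-done
c7: I1 writes R3
c8: I2 reads
c10: I2 exec-done
c11: I2 writes R0
c12: I3 reads
c13: I3 exec-done
c14: I3 writes R4
c15: I4 reads
c23: I4 exec-done
c24: I4 writes R2
c25: I5 issues→DIV
c26: I5 reads
c34: I5 exec-done
c35: I5 writes R4
c36: I6 issues→DIV
c37: I6 reads
c45: I6 exec-done
c46: I6 writes R4

I4 = (4, 15, 23, 24)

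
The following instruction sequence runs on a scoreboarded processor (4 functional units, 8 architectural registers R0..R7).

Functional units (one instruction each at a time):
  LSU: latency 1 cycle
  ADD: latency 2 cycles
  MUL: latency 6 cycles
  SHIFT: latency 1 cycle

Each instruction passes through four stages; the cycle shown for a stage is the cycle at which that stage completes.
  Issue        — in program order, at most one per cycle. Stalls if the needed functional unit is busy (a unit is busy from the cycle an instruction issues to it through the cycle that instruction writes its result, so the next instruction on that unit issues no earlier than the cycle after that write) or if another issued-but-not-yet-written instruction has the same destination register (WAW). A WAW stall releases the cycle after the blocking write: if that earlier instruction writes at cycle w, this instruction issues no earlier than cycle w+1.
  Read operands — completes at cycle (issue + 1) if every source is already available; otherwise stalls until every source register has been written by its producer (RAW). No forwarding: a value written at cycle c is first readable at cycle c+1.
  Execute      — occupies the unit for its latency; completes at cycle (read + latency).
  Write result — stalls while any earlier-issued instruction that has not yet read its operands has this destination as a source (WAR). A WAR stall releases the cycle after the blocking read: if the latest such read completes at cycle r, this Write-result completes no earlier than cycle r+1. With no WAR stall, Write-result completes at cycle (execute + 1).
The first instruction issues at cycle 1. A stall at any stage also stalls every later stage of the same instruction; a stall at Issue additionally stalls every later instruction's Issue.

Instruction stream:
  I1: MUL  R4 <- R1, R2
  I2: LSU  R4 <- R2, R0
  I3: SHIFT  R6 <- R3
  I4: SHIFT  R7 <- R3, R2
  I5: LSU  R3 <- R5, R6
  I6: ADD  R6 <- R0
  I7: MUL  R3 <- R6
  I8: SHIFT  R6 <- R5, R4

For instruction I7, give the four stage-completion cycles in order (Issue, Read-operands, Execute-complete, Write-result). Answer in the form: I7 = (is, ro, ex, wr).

I7 = (20, 22, 28, 29)

I1: IS=1 RO=2 EX=8 WR=9
I2: IS=10 RO=11 EX=12 WR=13  [WAW R4: wait I1 write@9]
I3: IS=11 RO=12 EX=13 WR=14
I4: IS=15 RO=16 EX=17 WR=18  [struct: SHIFT busy until I3 writes@14]
I5: IS=16 RO=17 EX=18 WR=19
I6: IS=17 RO=18 EX=20 WR=21
I7: IS=20 RO=22 EX=28 WR=29  [WAW R3: wait I5 write@19; RAW R6: wait I6 write@21]
I8: IS=22 RO=23 EX=24 WR=25  [WAW R6: wait I6 write@21]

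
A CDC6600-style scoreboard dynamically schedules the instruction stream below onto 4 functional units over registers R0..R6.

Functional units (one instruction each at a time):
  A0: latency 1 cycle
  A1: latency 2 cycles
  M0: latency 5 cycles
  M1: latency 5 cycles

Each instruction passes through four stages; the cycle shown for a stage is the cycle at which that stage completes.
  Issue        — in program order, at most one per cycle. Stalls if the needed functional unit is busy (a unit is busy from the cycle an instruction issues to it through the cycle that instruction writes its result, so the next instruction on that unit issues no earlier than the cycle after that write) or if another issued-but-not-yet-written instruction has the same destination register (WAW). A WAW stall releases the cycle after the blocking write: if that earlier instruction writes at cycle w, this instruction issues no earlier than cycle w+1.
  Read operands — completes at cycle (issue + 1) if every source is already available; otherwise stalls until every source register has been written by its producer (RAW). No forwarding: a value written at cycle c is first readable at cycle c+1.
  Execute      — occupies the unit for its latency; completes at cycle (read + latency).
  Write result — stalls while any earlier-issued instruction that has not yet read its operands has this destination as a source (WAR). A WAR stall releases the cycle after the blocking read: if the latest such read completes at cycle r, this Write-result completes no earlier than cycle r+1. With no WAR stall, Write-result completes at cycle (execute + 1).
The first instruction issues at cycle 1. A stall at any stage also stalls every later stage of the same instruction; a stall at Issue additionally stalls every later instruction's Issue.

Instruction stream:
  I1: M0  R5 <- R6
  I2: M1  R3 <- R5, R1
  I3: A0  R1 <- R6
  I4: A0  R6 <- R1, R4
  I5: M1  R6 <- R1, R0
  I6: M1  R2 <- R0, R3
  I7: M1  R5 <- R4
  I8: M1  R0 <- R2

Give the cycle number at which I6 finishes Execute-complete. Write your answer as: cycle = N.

cycle = 30

t=1  issue I1 (M0)
t=2  I1 read-ops · issue I2 (M1)
t=3  issue I3 (A0)
t=4  I3 read-ops
t=5  I3 finished on A0
t=7  I1 finished on M0
t=8  I1→R5
t=9  I2 read-ops
t=10  I3→R1
t=11  issue I4 (A0)
t=12  I4 read-ops
t=13  I4 finished on A0
t=14  I2 finished on M1 · I4→R6
t=15  I2→R3
t=16  issue I5 (M1)
t=17  I5 read-ops
t=22  I5 finished on M1
t=23  I5→R6
t=24  issue I6 (M1)
t=25  I6 read-ops
t=30  I6 finished on M1
t=31  I6→R2
t=32  issue I7 (M1)
t=33  I7 read-ops
t=38  I7 finished on M1
t=39  I7→R5
t=40  issue I8 (M1)
t=41  I8 read-ops
t=46  I8 finished on M1
t=47  I8→R0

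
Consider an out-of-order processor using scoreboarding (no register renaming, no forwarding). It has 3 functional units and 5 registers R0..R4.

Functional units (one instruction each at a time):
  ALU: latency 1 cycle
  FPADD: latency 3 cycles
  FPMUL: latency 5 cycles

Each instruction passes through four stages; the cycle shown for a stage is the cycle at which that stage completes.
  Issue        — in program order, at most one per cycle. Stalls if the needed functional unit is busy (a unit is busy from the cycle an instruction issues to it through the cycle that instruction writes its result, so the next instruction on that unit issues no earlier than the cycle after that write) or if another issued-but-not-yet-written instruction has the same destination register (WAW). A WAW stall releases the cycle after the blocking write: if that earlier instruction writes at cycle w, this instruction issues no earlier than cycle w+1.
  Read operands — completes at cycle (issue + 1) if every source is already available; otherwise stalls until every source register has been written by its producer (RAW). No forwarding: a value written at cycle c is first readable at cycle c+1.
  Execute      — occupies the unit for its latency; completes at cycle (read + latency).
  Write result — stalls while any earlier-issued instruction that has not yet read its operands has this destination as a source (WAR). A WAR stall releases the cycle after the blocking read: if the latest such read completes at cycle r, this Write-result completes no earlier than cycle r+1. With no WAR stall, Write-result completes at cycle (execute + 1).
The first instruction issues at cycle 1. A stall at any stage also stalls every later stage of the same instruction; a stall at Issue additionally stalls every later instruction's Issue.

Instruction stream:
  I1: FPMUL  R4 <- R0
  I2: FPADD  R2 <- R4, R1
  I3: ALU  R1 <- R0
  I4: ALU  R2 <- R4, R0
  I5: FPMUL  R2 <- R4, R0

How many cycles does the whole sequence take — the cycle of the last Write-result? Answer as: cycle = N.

I1  is:1  ro:2  ex:7  wr:8
I2  is:2  ro:9  ex:12  wr:13  — RAW R4: wait I1 write@8
I3  is:3  ro:4  ex:5  wr:10  — WAR R1: wait I2 read@9
I4  is:14  ro:15  ex:16  wr:17  — WAW R2: wait I2 write@13
I5  is:18  ro:19  ex:24  wr:25  — WAW R2: wait I4 write@17

cycle = 25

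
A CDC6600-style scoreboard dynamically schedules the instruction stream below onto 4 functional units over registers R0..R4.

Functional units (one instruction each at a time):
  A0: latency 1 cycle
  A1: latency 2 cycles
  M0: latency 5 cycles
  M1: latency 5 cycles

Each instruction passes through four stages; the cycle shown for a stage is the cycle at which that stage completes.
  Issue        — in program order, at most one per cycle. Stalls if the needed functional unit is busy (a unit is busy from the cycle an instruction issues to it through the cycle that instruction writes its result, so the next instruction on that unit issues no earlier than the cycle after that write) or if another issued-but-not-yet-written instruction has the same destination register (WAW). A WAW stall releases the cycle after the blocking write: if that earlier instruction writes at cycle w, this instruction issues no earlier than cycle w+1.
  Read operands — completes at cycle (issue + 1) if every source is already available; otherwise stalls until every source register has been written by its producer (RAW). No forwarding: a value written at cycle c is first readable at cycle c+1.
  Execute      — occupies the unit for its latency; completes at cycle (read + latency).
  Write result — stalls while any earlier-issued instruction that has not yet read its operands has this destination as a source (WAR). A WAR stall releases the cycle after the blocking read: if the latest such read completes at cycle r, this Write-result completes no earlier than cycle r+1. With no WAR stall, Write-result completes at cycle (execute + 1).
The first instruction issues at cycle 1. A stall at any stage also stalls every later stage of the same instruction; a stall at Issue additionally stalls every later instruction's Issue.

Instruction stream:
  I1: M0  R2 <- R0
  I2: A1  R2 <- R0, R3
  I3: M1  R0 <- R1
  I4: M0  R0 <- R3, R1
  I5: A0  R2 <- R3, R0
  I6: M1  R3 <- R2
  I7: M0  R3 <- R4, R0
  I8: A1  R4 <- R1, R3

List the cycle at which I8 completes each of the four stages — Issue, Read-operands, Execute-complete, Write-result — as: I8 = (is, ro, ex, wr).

I8 = (37, 44, 46, 47)

I1: IS=1 RO=2 EX=7 WR=8
I2: IS=9 RO=10 EX=12 WR=13  [WAW R2: wait I1 write@8]
I3: IS=10 RO=11 EX=16 WR=17
I4: IS=18 RO=19 EX=24 WR=25  [WAW R0: wait I3 write@17]
I5: IS=19 RO=26 EX=27 WR=28  [RAW R0: wait I4 write@25]
I6: IS=20 RO=29 EX=34 WR=35  [RAW R2: wait I5 write@28]
I7: IS=36 RO=37 EX=42 WR=43  [WAW R3: wait I6 write@35]
I8: IS=37 RO=44 EX=46 WR=47  [RAW R3: wait I7 write@43]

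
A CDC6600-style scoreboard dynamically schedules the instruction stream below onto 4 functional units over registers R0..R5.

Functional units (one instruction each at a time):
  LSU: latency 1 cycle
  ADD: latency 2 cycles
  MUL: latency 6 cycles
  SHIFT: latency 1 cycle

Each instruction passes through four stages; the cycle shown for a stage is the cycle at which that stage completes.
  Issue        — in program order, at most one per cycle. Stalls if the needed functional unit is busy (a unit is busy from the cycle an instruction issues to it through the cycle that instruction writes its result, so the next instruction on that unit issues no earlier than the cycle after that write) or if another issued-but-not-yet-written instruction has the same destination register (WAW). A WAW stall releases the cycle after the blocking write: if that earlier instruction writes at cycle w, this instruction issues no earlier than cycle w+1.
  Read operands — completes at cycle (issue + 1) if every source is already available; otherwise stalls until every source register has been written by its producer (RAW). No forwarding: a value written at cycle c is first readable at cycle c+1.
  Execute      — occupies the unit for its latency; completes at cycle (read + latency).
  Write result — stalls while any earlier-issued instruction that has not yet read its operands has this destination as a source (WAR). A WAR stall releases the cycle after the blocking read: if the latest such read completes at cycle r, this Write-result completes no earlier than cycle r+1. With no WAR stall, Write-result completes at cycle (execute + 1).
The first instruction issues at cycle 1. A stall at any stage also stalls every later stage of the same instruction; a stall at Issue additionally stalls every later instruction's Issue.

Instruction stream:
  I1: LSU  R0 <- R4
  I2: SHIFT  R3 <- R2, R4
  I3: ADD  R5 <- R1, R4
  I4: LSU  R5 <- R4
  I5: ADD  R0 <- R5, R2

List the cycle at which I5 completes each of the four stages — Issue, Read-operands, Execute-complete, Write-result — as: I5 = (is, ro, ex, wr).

1) issue 1, read 2, done 3, write 4
2) issue 2, read 3, done 4, write 5
3) issue 3, read 4, done 6, write 7
4) issue 8, read 9, done 10, write 11  <WAW R5: wait I3 write@7>
5) issue 9, read 12, done 14, write 15  <RAW R5: wait I4 write@11>

I5 = (9, 12, 14, 15)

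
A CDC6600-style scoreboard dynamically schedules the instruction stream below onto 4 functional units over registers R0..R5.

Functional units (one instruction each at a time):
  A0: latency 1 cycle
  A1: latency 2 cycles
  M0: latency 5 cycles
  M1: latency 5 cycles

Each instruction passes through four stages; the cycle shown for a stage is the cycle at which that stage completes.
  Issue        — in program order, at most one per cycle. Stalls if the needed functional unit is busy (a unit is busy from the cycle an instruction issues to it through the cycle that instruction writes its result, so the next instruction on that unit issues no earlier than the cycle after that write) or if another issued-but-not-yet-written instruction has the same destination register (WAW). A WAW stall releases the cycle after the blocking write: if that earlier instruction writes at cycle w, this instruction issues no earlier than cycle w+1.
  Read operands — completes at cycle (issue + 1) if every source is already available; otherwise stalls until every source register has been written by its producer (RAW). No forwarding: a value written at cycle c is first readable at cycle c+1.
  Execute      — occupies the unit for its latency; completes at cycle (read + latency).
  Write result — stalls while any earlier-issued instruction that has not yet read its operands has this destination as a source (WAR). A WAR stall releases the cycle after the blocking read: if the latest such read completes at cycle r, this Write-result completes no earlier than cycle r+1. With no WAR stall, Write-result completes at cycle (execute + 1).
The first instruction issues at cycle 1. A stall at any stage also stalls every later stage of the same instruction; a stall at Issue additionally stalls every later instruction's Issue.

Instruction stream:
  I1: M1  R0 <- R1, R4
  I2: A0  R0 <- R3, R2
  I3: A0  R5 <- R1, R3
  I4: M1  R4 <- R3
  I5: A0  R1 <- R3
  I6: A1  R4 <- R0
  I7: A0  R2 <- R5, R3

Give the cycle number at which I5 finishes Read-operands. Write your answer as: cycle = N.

1) issue 1, read 2, done 7, write 8
2) issue 9, read 10, done 11, write 12  <WAW R0: wait I1 write@8>
3) issue 13, read 14, done 15, write 16  <struct: A0 busy until I2 writes@12>
4) issue 14, read 15, done 20, write 21
5) issue 17, read 18, done 19, write 20  <struct: A0 busy until I3 writes@16>
6) issue 22, read 23, done 25, write 26  <WAW R4: wait I4 write@21>
7) issue 23, read 24, done 25, write 26

cycle = 18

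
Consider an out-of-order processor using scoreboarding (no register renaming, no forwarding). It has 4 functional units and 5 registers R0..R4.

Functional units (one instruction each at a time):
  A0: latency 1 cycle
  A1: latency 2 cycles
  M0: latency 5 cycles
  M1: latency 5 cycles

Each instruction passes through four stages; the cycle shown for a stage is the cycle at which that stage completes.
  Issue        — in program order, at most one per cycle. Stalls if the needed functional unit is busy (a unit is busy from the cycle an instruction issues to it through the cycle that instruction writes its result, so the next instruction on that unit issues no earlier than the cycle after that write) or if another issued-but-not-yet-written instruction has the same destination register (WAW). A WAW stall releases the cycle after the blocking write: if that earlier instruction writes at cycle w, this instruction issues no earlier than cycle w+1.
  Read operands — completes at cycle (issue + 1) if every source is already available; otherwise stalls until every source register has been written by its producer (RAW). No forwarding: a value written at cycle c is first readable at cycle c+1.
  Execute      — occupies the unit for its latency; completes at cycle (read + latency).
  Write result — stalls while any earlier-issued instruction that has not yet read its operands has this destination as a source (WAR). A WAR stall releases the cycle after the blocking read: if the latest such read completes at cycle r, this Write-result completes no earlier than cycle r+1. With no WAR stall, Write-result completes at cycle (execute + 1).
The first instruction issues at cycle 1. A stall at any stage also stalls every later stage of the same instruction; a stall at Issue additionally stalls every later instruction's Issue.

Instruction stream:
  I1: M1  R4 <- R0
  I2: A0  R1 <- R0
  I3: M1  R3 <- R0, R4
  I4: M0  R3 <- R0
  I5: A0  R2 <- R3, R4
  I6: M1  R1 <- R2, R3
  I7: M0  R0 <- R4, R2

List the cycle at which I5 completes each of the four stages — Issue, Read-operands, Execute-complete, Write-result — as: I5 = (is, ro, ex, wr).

[I1] 1/2/7/8
[I2] 2/3/4/5
[I3] 9/10/15/16  (struct: M1 busy until I1 writes@8)
[I4] 17/18/23/24  (WAW R3: wait I3 write@16)
[I5] 18/25/26/27  (RAW R3: wait I4 write@24)
[I6] 19/28/33/34  (RAW R2: wait I5 write@27)
[I7] 25/28/33/34  (struct: M0 busy until I4 writes@24; RAW R2: wait I5 write@27)

I5 = (18, 25, 26, 27)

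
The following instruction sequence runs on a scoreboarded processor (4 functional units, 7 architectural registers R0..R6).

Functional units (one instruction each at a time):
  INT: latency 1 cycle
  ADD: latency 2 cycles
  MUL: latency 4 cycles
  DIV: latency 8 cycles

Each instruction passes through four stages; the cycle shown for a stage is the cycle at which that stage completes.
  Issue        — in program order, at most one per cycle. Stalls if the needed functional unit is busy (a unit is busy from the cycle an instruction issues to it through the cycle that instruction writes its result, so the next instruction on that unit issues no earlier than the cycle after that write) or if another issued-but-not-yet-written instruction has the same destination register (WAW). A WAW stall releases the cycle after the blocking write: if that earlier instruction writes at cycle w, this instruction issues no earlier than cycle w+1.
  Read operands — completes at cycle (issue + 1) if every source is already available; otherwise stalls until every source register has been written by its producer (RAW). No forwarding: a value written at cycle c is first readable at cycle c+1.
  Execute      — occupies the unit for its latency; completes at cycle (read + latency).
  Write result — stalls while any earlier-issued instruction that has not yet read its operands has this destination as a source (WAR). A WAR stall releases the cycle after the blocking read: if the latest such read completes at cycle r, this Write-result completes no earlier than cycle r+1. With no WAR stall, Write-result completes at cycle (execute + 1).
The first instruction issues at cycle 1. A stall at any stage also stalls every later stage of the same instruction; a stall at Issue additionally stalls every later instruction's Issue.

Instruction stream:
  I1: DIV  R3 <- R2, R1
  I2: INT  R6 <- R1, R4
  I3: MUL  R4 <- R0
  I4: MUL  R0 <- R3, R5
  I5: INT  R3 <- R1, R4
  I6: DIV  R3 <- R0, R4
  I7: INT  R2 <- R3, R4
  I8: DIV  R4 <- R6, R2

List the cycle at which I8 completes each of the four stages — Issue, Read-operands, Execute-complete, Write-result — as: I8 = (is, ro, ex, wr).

c1: issue I1 (DIV)
c2: I1 read-ops, issue I2 (INT)
c3: I2 read-ops, issue I3 (MUL)
c4: I2 finished on INT, I3 read-ops
c5: I2→R6
c8: I3 finished on MUL
c9: I3→R4
c10: I1 finished on DIV, issue I4 (MUL)
c11: I1→R3
c12: I4 read-ops, issue I5 (INT)
c13: I5 read-ops
c14: I5 finished on INT
c15: I5→R3
c16: I4 finished on MUL, issue I6 (DIV)
c17: I4→R0, issue I7 (INT)
c18: I6 read-ops
c26: I6 finished on DIV
c27: I6→R3
c28: I7 read-ops, issue I8 (DIV)
c29: I7 finished on INT
c30: I7→R2
c31: I8 read-ops
c39: I8 finished on DIV
c40: I8→R4

I8 = (28, 31, 39, 40)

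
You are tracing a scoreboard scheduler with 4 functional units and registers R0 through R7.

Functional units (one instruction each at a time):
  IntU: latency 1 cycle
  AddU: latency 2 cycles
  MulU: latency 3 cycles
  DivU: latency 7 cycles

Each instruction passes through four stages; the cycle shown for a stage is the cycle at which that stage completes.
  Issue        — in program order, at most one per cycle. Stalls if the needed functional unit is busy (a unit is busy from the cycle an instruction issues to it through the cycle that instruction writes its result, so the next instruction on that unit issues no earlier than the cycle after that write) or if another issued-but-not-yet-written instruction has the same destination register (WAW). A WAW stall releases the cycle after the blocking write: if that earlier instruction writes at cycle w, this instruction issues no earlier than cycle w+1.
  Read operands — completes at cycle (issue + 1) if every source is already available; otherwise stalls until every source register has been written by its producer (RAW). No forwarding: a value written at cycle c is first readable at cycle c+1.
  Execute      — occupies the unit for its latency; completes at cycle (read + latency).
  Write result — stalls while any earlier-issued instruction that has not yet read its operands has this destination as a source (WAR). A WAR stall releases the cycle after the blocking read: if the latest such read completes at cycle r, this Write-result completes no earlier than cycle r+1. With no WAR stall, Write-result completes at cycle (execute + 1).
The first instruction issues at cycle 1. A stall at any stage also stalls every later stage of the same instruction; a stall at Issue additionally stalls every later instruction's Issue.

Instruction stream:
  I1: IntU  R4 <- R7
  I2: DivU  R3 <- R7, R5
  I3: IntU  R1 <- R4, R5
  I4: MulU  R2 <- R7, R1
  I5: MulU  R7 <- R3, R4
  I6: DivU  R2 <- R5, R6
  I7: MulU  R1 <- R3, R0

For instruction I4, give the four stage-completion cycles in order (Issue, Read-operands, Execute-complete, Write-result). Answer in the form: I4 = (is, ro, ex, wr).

I4 = (6, 9, 12, 13)

cycle 1: issue I1 (IntU)
cycle 2: I1 read-ops, issue I2 (DivU)
cycle 3: I1 finished on IntU, I2 read-ops
cycle 4: I1→R4
cycle 5: issue I3 (IntU)
cycle 6: I3 read-ops, issue I4 (MulU)
cycle 7: I3 finished on IntU
cycle 8: I3→R1
cycle 9: I4 read-ops
cycle 10: I2 finished on DivU
cycle 11: I2→R3
cycle 12: I4 finished on MulU
cycle 13: I4→R2
cycle 14: issue I5 (MulU)
cycle 15: I5 read-ops, issue I6 (DivU)
cycle 16: I6 read-ops
cycle 18: I5 finished on MulU
cycle 19: I5→R7
cycle 20: issue I7 (MulU)
cycle 21: I7 read-ops
cycle 23: I6 finished on DivU
cycle 24: I6→R2, I7 finished on MulU
cycle 25: I7→R1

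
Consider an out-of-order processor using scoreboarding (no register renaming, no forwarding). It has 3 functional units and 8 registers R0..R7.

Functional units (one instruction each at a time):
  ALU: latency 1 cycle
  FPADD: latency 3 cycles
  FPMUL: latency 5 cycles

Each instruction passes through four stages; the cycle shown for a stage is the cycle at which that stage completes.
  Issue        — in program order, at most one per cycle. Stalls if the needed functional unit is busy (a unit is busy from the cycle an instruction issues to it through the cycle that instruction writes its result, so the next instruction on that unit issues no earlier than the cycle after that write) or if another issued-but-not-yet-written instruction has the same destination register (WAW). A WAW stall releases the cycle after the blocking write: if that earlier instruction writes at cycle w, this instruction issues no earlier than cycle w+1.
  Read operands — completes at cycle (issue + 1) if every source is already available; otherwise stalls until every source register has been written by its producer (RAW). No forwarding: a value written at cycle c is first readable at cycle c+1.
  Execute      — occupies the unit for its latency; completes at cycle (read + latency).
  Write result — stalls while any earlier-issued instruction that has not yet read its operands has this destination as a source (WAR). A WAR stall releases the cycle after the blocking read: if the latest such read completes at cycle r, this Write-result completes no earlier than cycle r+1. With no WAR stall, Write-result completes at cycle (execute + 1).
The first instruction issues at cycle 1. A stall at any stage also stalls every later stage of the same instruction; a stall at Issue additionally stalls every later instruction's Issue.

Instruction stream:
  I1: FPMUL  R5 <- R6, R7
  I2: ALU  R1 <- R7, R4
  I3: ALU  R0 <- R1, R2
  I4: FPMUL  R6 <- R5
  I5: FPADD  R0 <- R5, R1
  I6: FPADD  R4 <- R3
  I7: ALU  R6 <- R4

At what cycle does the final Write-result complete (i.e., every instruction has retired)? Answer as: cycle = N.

cycle = 24

I1  is:1  ro:2  ex:7  wr:8
I2  is:2  ro:3  ex:4  wr:5
I3  is:6  ro:7  ex:8  wr:9  — struct: ALU busy until I2 writes@5
I4  is:9  ro:10  ex:15  wr:16  — struct: FPMUL busy until I1 writes@8
I5  is:10  ro:11  ex:14  wr:15
I6  is:16  ro:17  ex:20  wr:21  — struct: FPADD busy until I5 writes@15
I7  is:17  ro:22  ex:23  wr:24  — RAW R4: wait I6 write@21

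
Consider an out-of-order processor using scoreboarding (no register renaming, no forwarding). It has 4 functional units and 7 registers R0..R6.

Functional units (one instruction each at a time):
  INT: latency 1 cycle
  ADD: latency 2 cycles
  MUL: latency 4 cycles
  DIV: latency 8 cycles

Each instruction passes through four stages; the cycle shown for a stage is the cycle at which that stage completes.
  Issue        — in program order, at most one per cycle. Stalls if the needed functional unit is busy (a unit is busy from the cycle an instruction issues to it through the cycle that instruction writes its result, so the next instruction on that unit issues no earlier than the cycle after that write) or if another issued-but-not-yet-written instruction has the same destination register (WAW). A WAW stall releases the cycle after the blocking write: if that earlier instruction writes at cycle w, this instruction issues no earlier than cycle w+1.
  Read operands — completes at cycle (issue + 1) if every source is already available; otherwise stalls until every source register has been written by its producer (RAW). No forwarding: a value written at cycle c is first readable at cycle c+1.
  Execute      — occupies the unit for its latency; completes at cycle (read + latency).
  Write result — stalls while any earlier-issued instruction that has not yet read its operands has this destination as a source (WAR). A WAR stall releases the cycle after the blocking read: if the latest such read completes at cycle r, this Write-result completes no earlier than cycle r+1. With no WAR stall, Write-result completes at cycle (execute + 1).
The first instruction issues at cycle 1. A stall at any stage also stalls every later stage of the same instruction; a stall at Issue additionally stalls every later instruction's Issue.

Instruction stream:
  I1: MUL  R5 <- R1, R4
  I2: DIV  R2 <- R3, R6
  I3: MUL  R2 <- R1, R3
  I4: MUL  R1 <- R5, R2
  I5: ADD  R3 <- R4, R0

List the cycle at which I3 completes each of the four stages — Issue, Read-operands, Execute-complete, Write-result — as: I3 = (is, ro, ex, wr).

I3 = (13, 14, 18, 19)

[1] I1 dispatched to MUL
[2] I1 operands ready · I2 dispatched to DIV
[3] I2 operands ready
[6] I1 complete
[7] R5←I1
[11] I2 complete
[12] R2←I2
[13] I3 dispatched to MUL
[14] I3 operands ready
[18] I3 complete
[19] R2←I3
[20] I4 dispatched to MUL
[21] I4 operands ready · I5 dispatched to ADD
[22] I5 operands ready
[24] I5 complete
[25] I4 complete · R3←I5
[26] R1←I4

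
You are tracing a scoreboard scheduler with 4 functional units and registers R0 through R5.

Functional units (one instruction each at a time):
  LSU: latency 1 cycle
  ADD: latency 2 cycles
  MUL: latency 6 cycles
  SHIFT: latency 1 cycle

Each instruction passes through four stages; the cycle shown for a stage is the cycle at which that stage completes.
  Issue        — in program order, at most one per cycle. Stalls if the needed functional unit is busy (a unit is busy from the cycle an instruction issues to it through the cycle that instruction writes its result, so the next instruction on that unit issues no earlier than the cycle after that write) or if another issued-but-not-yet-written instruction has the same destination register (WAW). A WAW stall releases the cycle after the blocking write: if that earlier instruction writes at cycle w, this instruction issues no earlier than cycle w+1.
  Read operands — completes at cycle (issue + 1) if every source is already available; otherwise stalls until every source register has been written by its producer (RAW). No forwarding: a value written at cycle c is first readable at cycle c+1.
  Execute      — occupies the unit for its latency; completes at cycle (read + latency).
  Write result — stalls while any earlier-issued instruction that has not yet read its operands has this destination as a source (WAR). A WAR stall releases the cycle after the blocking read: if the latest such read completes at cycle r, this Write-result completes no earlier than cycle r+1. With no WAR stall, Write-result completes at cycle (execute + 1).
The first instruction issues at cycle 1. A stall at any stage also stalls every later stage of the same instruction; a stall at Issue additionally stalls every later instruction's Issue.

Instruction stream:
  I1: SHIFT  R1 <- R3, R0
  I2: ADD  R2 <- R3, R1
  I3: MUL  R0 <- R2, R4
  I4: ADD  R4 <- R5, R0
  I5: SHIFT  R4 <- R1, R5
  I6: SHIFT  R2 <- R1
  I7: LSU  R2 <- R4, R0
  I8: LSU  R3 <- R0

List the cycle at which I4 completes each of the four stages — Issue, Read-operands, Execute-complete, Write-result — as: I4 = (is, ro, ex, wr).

I4 = (9, 17, 19, 20)

[I1] 1/2/3/4
[I2] 2/5/7/8  (RAW R1: wait I1 write@4)
[I3] 3/9/15/16  (RAW R2: wait I2 write@8)
[I4] 9/17/19/20  (struct: ADD busy until I2 writes@8; RAW R0: wait I3 write@16)
[I5] 21/22/23/24  (WAW R4: wait I4 write@20)
[I6] 25/26/27/28  (struct: SHIFT busy until I5 writes@24)
[I7] 29/30/31/32  (WAW R2: wait I6 write@28)
[I8] 33/34/35/36  (struct: LSU busy until I7 writes@32)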